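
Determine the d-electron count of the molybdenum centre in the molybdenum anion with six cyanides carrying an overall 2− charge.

Each cyanide is −1; balancing the −2 overall charge requires Mo(IV).
Group 6 minus oxidation state 4 gives a d² configuration.

d2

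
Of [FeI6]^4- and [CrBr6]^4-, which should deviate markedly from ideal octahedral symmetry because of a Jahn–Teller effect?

[FeI6]^4-: Summing ligand charges against the −4 overall charge gives an oxidation state of +2 for iron. Iron is a group-8 element; Fe(II) is therefore d⁶. Iodide is a weak-field ligand for a first-row metal, so the complex is high-spin. The d⁶ configuration leaves the e_g set evenly filled (or empty) — no strong Jahn–Teller driving force.
[CrBr6]^4-: Each bromide is −1; balancing the −4 overall charge requires Cr(II). Cr sits in group 6, so the d-electron count is 6 − 2 = 4. Bromide is a weak-field ligand for a first-row metal, so the complex is high-spin. The t₂g³e_g¹ (high-spin) configuration has an unevenly filled e_g set; the Jahn–Teller theorem predicts a tetragonal distortion (typically axial elongation) to lift the degeneracy.

[CrBr6]^4-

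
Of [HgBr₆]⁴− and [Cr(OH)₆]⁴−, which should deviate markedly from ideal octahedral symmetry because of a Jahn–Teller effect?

[HgBr₆]⁴−: Each bromide is −1; balancing the −4 overall charge requires Hg(II). Mercury is a group-12 element; Hg(II) is therefore d¹⁰. The d¹⁰ configuration leaves the e_g set evenly filled (or empty) — no strong Jahn–Teller driving force.
[Cr(OH)₆]⁴−: Ligand charges: each hydroxide is −1. With an overall charge of −4 the chromium centre must be in the +2 oxidation state. Cr sits in group 6, so the d-electron count is 6 − 2 = 4. Hydroxide is a weak-field ligand for a first-row metal, so the complex is high-spin. The t₂g³e_g¹ (high-spin) configuration has an unevenly filled e_g set; the Jahn–Teller theorem predicts a tetragonal distortion (typically axial elongation) to lift the degeneracy.

[Cr(OH)₆]⁴−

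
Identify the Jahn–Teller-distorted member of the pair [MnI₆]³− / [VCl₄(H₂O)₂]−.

[MnI₆]³−: Ligand charges: each iodide is −1. With an overall charge of −3 the manganese centre must be in the +3 oxidation state. Manganese is a group-7 element; Mn(III) is therefore d⁴. Iodide is a weak-field ligand for a first-row metal, so the complex is high-spin. The t₂g³e_g¹ (high-spin) configuration has an unevenly filled e_g set; the Jahn–Teller theorem predicts a tetragonal distortion (typically axial elongation) to lift the degeneracy.
[VCl₄(H₂O)₂]−: Summing ligand charges against the −1 overall charge gives an oxidation state of +3 for vanadium. Vanadium is a group-5 element; V(III) is therefore d². The d² configuration leaves the e_g set evenly filled (or empty) — no strong Jahn–Teller driving force.

[MnI₆]³−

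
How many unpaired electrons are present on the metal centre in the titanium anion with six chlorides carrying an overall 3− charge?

1 unpaired electron

Summing ligand charges against the −3 overall charge gives an oxidation state of +3 for titanium.
Titanium is a group-4 element; Ti(III) is therefore d¹.
In an octahedral field the d¹ configuration is t₂g¹e_g⁰ (only one arrangement possible), giving 1 unpaired electron.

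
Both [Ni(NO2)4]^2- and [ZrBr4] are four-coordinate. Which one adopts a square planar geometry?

[Ni(NO2)4]^2-

For [Ni(NO2)4]^2-: Each nitro (N-bound nitrite) is −1; balancing the −2 overall charge requires Ni(II). Nickel is a group-10 element; Ni(II) is therefore d⁸. Nitro (N-bound nitrite) is a strong-field ligand (high in the spectrochemical series). A 3d d⁸ ion with strong-field ligands gains enough CFSE to favour square planar over tetrahedral. → square planar.
For [ZrBr4]: Ligand charges: each bromide is −1. With an overall charge of 0 the zirconium centre must be in the +4 oxidation state. Zirconium is a group-4 element; Zr(IV) is therefore d⁰. A d⁰ ion has no crystal-field stabilisation preference between square planar and tetrahedral, so four ligands adopt the sterically favoured tetrahedral geometry. → tetrahedral.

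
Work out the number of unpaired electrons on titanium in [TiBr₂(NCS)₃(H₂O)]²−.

1 unpaired electron

Ligand charges: each bromide is −1; each isothiocyanate is −1; water is neutral. With an overall charge of −2 the titanium centre must be in the +3 oxidation state.
Titanium is a group-4 element; Ti(III) is therefore d¹.
In an octahedral field the d¹ configuration is t₂g¹e_g⁰ (only one arrangement possible), giving 1 unpaired electron.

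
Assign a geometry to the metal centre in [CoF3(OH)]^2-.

tetrahedral

Summing ligand charges against the −2 overall charge gives an oxidation state of +2 for cobalt.
Co sits in group 9, so the d-electron count is 9 − 2 = 7.
With 4 monodentate ligands the coordination number is 4.
Fluoride and hydroxide are weak-field ligands.
For a high-spin 3d d⁷ ion with weak-field ligands the small Δₜ gives little square-planar CFSE advantage, so four ligands adopt the sterically favoured tetrahedral geometry.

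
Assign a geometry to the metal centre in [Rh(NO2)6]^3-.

octahedral

Each nitro (N-bound nitrite) is −1; balancing the −3 overall charge requires Rh(III).
Rh sits in group 9, so the d-electron count is 9 − 3 = 6.
With 6 monodentate ligands the coordination number is 6.
Six donors around a single metal centre give an octahedral coordination sphere.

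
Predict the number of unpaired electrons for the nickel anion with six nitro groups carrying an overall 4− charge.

Each nitro (N-bound nitrite) is −1; balancing the −4 overall charge requires Ni(II).
Ni sits in group 10, so the d-electron count is 10 − 2 = 8.
In an octahedral field the d⁸ configuration is t₂g⁶e_g² (only one arrangement possible), giving 2 unpaired electrons.

2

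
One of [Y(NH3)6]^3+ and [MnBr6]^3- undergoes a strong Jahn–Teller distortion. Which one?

[MnBr6]^3-

[Y(NH3)6]^3+: Summing ligand charges against the +3 overall charge gives an oxidation state of +3 for yttrium. Yttrium is a group-3 element; Y(III) is therefore d⁰. The d⁰ configuration leaves the e_g set evenly filled (or empty) — no strong Jahn–Teller driving force.
[MnBr6]^3-: Each bromide is −1; balancing the −3 overall charge requires Mn(III). Manganese is a group-7 element; Mn(III) is therefore d⁴. Bromide is a weak-field ligand for a first-row metal, so the complex is high-spin. The t₂g³e_g¹ (high-spin) configuration has an unevenly filled e_g set; the Jahn–Teller theorem predicts a tetragonal distortion (typically axial elongation) to lift the degeneracy.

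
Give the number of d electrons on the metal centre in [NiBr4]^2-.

d8

Each bromide is −1; balancing the −2 overall charge requires Ni(II).
Group 10 minus oxidation state 2 gives a d⁸ configuration.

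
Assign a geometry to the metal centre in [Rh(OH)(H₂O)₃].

square planar

Ligand charges: each hydroxide is −1; water is neutral. With an overall charge of 0 the rhodium centre must be in the +1 oxidation state.
Group 9 minus oxidation state 1 gives a d⁸ configuration.
With 4 monodentate ligands the coordination number is 4.
A 4d d⁸ ion has a large crystal-field splitting; square planar leaves the high-energy d_{x²−y²} orbital empty and maximises CFSE.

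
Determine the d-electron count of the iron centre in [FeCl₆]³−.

Summing ligand charges against the −3 overall charge gives an oxidation state of +3 for iron.
Iron is a group-8 element; Fe(III) is therefore d⁵.

d5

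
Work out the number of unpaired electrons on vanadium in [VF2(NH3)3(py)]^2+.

Each fluoride is −1; ammonia is neutral; pyridine is neutral; balancing the +2 overall charge requires V(IV).
V sits in group 5, so the d-electron count is 5 − 4 = 1.
In an octahedral field the d¹ configuration is t₂g¹e_g⁰ (only one arrangement possible), giving 1 unpaired electron.

1 unpaired electron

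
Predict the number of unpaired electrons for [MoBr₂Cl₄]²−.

2

Ligand charges: each bromide is −1; each chloride is −1. With an overall charge of −2 the molybdenum centre must be in the +4 oxidation state.
Molybdenum is a group-6 element; Mo(IV) is therefore d².
In an octahedral field the d² configuration is t₂g²e_g⁰ (only one arrangement possible), giving 2 unpaired electrons.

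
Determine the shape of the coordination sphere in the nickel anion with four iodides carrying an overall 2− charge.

Ligand charges: each iodide is −1. With an overall charge of −2 the nickel centre must be in the +2 oxidation state.
Group 10 minus oxidation state 2 gives a d⁸ configuration.
Coordination number: 4.
Iodide is a weak-field ligand.
With weak-field ligands the CFSE gain from square planar is small, so a 3d d⁸ ion takes the sterically preferred tetrahedral geometry.

tetrahedral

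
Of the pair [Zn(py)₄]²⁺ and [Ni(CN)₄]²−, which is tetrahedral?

[Zn(py)₄]²⁺

For [Zn(py)₄]²⁺: Pyridine is neutral; balancing the +2 overall charge requires Zn(II). Zinc is a group-12 element; Zn(II) is therefore d¹⁰. A d¹⁰ ion has no crystal-field stabilisation preference between square planar and tetrahedral, so four ligands adopt the sterically favoured tetrahedral geometry. → tetrahedral.
For [Ni(CN)₄]²−: Ligand charges: each cyanide is −1. With an overall charge of −2 the nickel centre must be in the +2 oxidation state. Group 10 minus oxidation state 2 gives a d⁸ configuration. Cyanide is a strong-field ligand (high in the spectrochemical series). A 3d d⁸ ion with strong-field ligands gains enough CFSE to favour square planar over tetrahedral. → square planar.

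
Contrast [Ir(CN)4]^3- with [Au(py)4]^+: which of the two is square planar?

[Ir(CN)4]^3-

For [Ir(CN)4]^3-: Ligand charges: each cyanide is −1. With an overall charge of −3 the iridium centre must be in the +1 oxidation state. Iridium is a group-9 element; Ir(I) is therefore d⁸. A 5d d⁸ ion has a large crystal-field splitting; square planar leaves the high-energy d_{x²−y²} orbital empty and maximises CFSE. → square planar.
For [Au(py)4]^+: Pyridine is neutral; balancing the +1 overall charge requires Au(I). Au sits in group 11, so the d-electron count is 11 − 1 = 10. A d¹⁰ ion has no crystal-field stabilisation preference between square planar and tetrahedral, so four ligands adopt the sterically favoured tetrahedral geometry. → tetrahedral.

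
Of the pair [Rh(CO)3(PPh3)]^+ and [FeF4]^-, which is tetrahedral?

For [Rh(CO)3(PPh3)]^+: Ligand charges: carbonyl is neutral; triphenylphosphine is neutral. With an overall charge of +1 the rhodium centre must be in the +1 oxidation state. Rhodium is a group-9 element; Rh(I) is therefore d⁸. A 4d d⁸ ion has a large crystal-field splitting; square planar leaves the high-energy d_{x²−y²} orbital empty and maximises CFSE. → square planar.
For [FeF4]^-: Summing ligand charges against the −1 overall charge gives an oxidation state of +3 for iron. Fe sits in group 8, so the d-electron count is 8 − 3 = 5. A high-spin d⁵ ion has zero CFSE in either geometry, so four ligands adopt the sterically favoured tetrahedral geometry. → tetrahedral.

[FeF4]^-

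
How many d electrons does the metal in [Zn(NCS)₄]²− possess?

d¹⁰

Summing ligand charges against the −2 overall charge gives an oxidation state of +2 for zinc.
Zinc is a group-12 element; Zn(II) is therefore d¹⁰.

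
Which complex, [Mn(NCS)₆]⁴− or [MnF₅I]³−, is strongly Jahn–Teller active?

[MnF₅I]³−

[Mn(NCS)₆]⁴−: Ligand charges: each isothiocyanate is −1. With an overall charge of −4 the manganese centre must be in the +2 oxidation state. Manganese is a group-7 element; Mn(II) is therefore d⁵. Isothiocyanate is a weak-field ligand for a first-row metal, so the complex is high-spin. The d⁵ configuration leaves the e_g set evenly filled (or empty) — no strong Jahn–Teller driving force.
[MnF₅I]³−: Summing ligand charges against the −3 overall charge gives an oxidation state of +3 for manganese. Manganese is a group-7 element; Mn(III) is therefore d⁴. Fluoride and iodide are weak-field ligands for a first-row metal, so the complex is high-spin. The t₂g³e_g¹ (high-spin) configuration has an unevenly filled e_g set; the Jahn–Teller theorem predicts a tetragonal distortion (typically axial elongation) to lift the degeneracy.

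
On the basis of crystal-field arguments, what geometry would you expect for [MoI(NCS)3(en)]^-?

Ligand charges: each iodide is −1; each isothiocyanate is −1; ethylenediamine is neutral. With an overall charge of −1 the molybdenum centre must be in the +3 oxidation state.
Mo sits in group 6, so the d-electron count is 6 − 3 = 3.
Counting donor atoms: 1×iodide (monodentate) → 1 donor; 3×isothiocyanate (monodentate) → 3 donors; 1×ethylenediamine (bidentate) → 2 donors. Coordination number = 6.
Six donors around a single metal centre give an octahedral coordination sphere.

octahedral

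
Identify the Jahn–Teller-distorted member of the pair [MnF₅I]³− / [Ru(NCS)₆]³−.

[MnF₅I]³−: Ligand charges: each fluoride is −1; each iodide is −1. With an overall charge of −3 the manganese centre must be in the +3 oxidation state. Group 7 minus oxidation state 3 gives a d⁴ configuration. Fluoride and iodide are weak-field ligands for a first-row metal, so the complex is high-spin. The t₂g³e_g¹ (high-spin) configuration has an unevenly filled e_g set; the Jahn–Teller theorem predicts a tetragonal distortion (typically axial elongation) to lift the degeneracy.
[Ru(NCS)₆]³−: Summing ligand charges against the −3 overall charge gives an oxidation state of +3 for ruthenium. Ruthenium is a group-8 element; Ru(III) is therefore d⁵. A 4d ion has a large Δₒ and is invariably low-spin. The d⁵ configuration leaves the e_g set evenly filled (or empty) — no strong Jahn–Teller driving force.

[MnF₅I]³−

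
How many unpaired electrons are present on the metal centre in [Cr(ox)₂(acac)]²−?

3

Each oxalate is −2; each acetylacetonate is −1; balancing the −2 overall charge requires Cr(III).
Group 6 minus oxidation state 3 gives a d³ configuration.
Counting donor atoms: 2×oxalate (bidentate) → 4 donors; 1×acetylacetonate (bidentate) → 2 donors. Coordination number = 6.
In an octahedral field the d³ configuration is t₂g³e_g⁰ (only one arrangement possible), giving 3 unpaired electrons.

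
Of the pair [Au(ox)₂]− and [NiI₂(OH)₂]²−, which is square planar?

[Au(ox)₂]−

For [Au(ox)₂]−: Summing ligand charges against the −1 overall charge gives an oxidation state of +3 for gold. Gold is a group-11 element; Au(III) is therefore d⁸. A 5d d⁸ ion has a large crystal-field splitting; square planar leaves the high-energy d_{x²−y²} orbital empty and maximises CFSE. → square planar.
For [NiI₂(OH)₂]²−: Ligand charges: each iodide is −1; each hydroxide is −1. With an overall charge of −2 the nickel centre must be in the +2 oxidation state. Nickel is a group-10 element; Ni(II) is therefore d⁸. Hydroxide and iodide are weak-field ligands. With weak-field ligands the CFSE gain from square planar is small, so a 3d d⁸ ion takes the sterically preferred tetrahedral geometry. → tetrahedral.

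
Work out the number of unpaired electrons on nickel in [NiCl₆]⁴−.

2

Each chloride is −1; balancing the −4 overall charge requires Ni(II).
Group 10 minus oxidation state 2 gives a d⁸ configuration.
In an octahedral field the d⁸ configuration is t₂g⁶e_g² (only one arrangement possible), giving 2 unpaired electrons.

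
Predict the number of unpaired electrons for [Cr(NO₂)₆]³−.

Each nitro (N-bound nitrite) is −1; balancing the −3 overall charge requires Cr(III).
Cr sits in group 6, so the d-electron count is 6 − 3 = 3.
In an octahedral field the d³ configuration is t₂g³e_g⁰ (only one arrangement possible), giving 3 unpaired electrons.

3 unpaired electrons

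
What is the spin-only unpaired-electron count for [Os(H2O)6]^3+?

1

Water is neutral; balancing the +3 overall charge requires Os(III).
Osmium is a group-8 element; Os(III) is therefore d⁵.
The spin state decides the count: a 5d ion has a large Δₒ and is invariably low-spin.
An octahedral low-spin d⁵ ion is t₂g⁵e_g⁰, giving 1 unpaired electron.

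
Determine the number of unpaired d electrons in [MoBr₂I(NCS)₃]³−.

Each bromide is −1; each iodide is −1; each isothiocyanate is −1; balancing the −3 overall charge requires Mo(III).
Group 6 minus oxidation state 3 gives a d³ configuration.
In an octahedral field the d³ configuration is t₂g³e_g⁰ (only one arrangement possible), giving 3 unpaired electrons.

3 unpaired electrons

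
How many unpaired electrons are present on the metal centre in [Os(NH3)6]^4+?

2

Ammonia is neutral; balancing the +4 overall charge requires Os(IV).
Osmium is a group-8 element; Os(IV) is therefore d⁴.
The spin state decides the count: a 5d ion has a large Δₒ and is invariably low-spin.
An octahedral low-spin d⁴ ion is t₂g⁴e_g⁰, giving 2 unpaired electrons.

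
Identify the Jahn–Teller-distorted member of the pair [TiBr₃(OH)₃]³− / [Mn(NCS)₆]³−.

[TiBr₃(OH)₃]³−: Summing ligand charges against the −3 overall charge gives an oxidation state of +3 for titanium. Titanium is a group-4 element; Ti(III) is therefore d¹. The d¹ configuration leaves the e_g set evenly filled (or empty) — no strong Jahn–Teller driving force.
[Mn(NCS)₆]³−: Summing ligand charges against the −3 overall charge gives an oxidation state of +3 for manganese. Manganese is a group-7 element; Mn(III) is therefore d⁴. Isothiocyanate is a weak-field ligand for a first-row metal, so the complex is high-spin. The t₂g³e_g¹ (high-spin) configuration has an unevenly filled e_g set; the Jahn–Teller theorem predicts a tetragonal distortion (typically axial elongation) to lift the degeneracy.

[Mn(NCS)₆]³−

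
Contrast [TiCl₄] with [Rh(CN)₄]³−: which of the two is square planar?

For [TiCl₄]: Each chloride is −1; balancing the 0 overall charge requires Ti(IV). Group 4 minus oxidation state 4 gives a d⁰ configuration. A d⁰ ion has no crystal-field stabilisation preference between square planar and tetrahedral, so four ligands adopt the sterically favoured tetrahedral geometry. → tetrahedral.
For [Rh(CN)₄]³−: Summing ligand charges against the −3 overall charge gives an oxidation state of +1 for rhodium. Rhodium is a group-9 element; Rh(I) is therefore d⁸. A 4d d⁸ ion has a large crystal-field splitting; square planar leaves the high-energy d_{x²−y²} orbital empty and maximises CFSE. → square planar.

[Rh(CN)₄]³−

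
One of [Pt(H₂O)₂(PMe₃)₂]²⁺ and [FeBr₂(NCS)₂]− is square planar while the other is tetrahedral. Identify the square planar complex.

[Pt(H₂O)₂(PMe₃)₂]²⁺

For [Pt(H₂O)₂(PMe₃)₂]²⁺: Summing ligand charges against the +2 overall charge gives an oxidation state of +2 for platinum. Platinum is a group-10 element; Pt(II) is therefore d⁸. A 5d d⁸ ion has a large crystal-field splitting; square planar leaves the high-energy d_{x²−y²} orbital empty and maximises CFSE. → square planar.
For [FeBr₂(NCS)₂]−: Ligand charges: each bromide is −1; each isothiocyanate is −1. With an overall charge of −1 the iron centre must be in the +3 oxidation state. Group 8 minus oxidation state 3 gives a d⁵ configuration. A high-spin d⁵ ion has zero CFSE in either geometry, so four ligands adopt the sterically favoured tetrahedral geometry. → tetrahedral.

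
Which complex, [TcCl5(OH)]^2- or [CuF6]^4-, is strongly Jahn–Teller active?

[CuF6]^4-

[TcCl5(OH)]^2-: Ligand charges: each chloride is −1; each hydroxide is −1. With an overall charge of −2 the technetium centre must be in the +4 oxidation state. Technetium is a group-7 element; Tc(IV) is therefore d³. The d³ configuration leaves the e_g set evenly filled (or empty) — no strong Jahn–Teller driving force.
[CuF6]^4-: Each fluoride is −1; balancing the −4 overall charge requires Cu(II). Group 11 minus oxidation state 2 gives a d⁹ configuration. The t₂g⁶e_g³ configuration has an unevenly filled e_g set; the Jahn–Teller theorem predicts a tetragonal distortion (typically axial elongation) to lift the degeneracy.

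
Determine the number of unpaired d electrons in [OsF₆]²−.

Ligand charges: each fluoride is −1. With an overall charge of −2 the osmium centre must be in the +4 oxidation state.
Group 8 minus oxidation state 4 gives a d⁴ configuration.
The spin state decides the count: a 5d ion has a large Δₒ and is invariably low-spin.
An octahedral low-spin d⁴ ion is t₂g⁴e_g⁰, giving 2 unpaired electrons.

2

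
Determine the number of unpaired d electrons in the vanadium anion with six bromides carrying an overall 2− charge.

1 unpaired electron

Each bromide is −1; balancing the −2 overall charge requires V(IV).
Vanadium is a group-5 element; V(IV) is therefore d¹.
In an octahedral field the d¹ configuration is t₂g¹e_g⁰ (only one arrangement possible), giving 1 unpaired electron.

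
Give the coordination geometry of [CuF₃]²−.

trigonal planar

Each fluoride is −1; balancing the −2 overall charge requires Cu(I).
Cu sits in group 11, so the d-electron count is 11 − 1 = 10.
Coordination number: 3.
Three ligands around a d¹⁰ centre minimise repulsion in a trigonal-planar arrangement.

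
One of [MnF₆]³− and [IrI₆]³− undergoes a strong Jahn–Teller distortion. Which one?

[MnF₆]³−

[MnF₆]³−: Ligand charges: each fluoride is −1. With an overall charge of −3 the manganese centre must be in the +3 oxidation state. Group 7 minus oxidation state 3 gives a d⁴ configuration. Fluoride is a weak-field ligand for a first-row metal, so the complex is high-spin. The t₂g³e_g¹ (high-spin) configuration has an unevenly filled e_g set; the Jahn–Teller theorem predicts a tetragonal distortion (typically axial elongation) to lift the degeneracy.
[IrI₆]³−: Each iodide is −1; balancing the −3 overall charge requires Ir(III). Iridium is a group-9 element; Ir(III) is therefore d⁶. A 5d ion has a large Δₒ and is invariably low-spin. The d⁶ configuration leaves the e_g set evenly filled (or empty) — no strong Jahn–Teller driving force.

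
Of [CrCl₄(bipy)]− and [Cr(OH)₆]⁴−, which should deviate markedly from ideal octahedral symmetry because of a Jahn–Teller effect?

[Cr(OH)₆]⁴−

[CrCl₄(bipy)]−: Ligand charges: each chloride is −1; 2,2′-bipyridine is neutral. With an overall charge of −1 the chromium centre must be in the +3 oxidation state. Group 6 minus oxidation state 3 gives a d³ configuration. The d³ configuration leaves the e_g set evenly filled (or empty) — no strong Jahn–Teller driving force.
[Cr(OH)₆]⁴−: Summing ligand charges against the −4 overall charge gives an oxidation state of +2 for chromium. Group 6 minus oxidation state 2 gives a d⁴ configuration. Hydroxide is a weak-field ligand for a first-row metal, so the complex is high-spin. The t₂g³e_g¹ (high-spin) configuration has an unevenly filled e_g set; the Jahn–Teller theorem predicts a tetragonal distortion (typically axial elongation) to lift the degeneracy.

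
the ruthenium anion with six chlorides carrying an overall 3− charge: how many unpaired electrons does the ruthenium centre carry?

Each chloride is −1; balancing the −3 overall charge requires Ru(III).
Ru sits in group 8, so the d-electron count is 8 − 3 = 5.
The spin state decides the count: a 4d ion has a large Δₒ and is invariably low-spin.
An octahedral low-spin d⁵ ion is t₂g⁵e_g⁰, giving 1 unpaired electron.

1 unpaired electron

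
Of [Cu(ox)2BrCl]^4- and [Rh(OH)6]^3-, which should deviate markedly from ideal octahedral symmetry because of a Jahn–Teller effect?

[Cu(ox)2BrCl]^4-: Ligand charges: each oxalate is −2; each bromide is −1; each chloride is −1. With an overall charge of −4 the copper centre must be in the +2 oxidation state. Copper is a group-11 element; Cu(II) is therefore d⁹. The t₂g⁶e_g³ configuration has an unevenly filled e_g set; the Jahn–Teller theorem predicts a tetragonal distortion (typically axial elongation) to lift the degeneracy.
[Rh(OH)6]^3-: Summing ligand charges against the −3 overall charge gives an oxidation state of +3 for rhodium. Rh sits in group 9, so the d-electron count is 9 − 3 = 6. A 4d ion has a large Δₒ and is invariably low-spin. The d⁶ configuration leaves the e_g set evenly filled (or empty) — no strong Jahn–Teller driving force.

[Cu(ox)2BrCl]^4-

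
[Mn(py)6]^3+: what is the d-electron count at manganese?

d4

Ligand charges: pyridine is neutral. With an overall charge of +3 the manganese centre must be in the +3 oxidation state.
Mn sits in group 7, so the d-electron count is 7 − 3 = 4.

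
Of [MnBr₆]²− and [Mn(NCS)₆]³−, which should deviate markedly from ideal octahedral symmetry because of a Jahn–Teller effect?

[MnBr₆]²−: Summing ligand charges against the −2 overall charge gives an oxidation state of +4 for manganese. Mn sits in group 7, so the d-electron count is 7 − 4 = 3. The d³ configuration leaves the e_g set evenly filled (or empty) — no strong Jahn–Teller driving force.
[Mn(NCS)₆]³−: Each isothiocyanate is −1; balancing the −3 overall charge requires Mn(III). Mn sits in group 7, so the d-electron count is 7 − 3 = 4. Isothiocyanate is a weak-field ligand for a first-row metal, so the complex is high-spin. The t₂g³e_g¹ (high-spin) configuration has an unevenly filled e_g set; the Jahn–Teller theorem predicts a tetragonal distortion (typically axial elongation) to lift the degeneracy.

[Mn(NCS)₆]³−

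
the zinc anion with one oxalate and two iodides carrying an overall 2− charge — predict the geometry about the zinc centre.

tetrahedral

Each oxalate is −2; each iodide is −1; balancing the −2 overall charge requires Zn(II).
Zinc is a group-12 element; Zn(II) is therefore d¹⁰.
Counting donor atoms: 1×oxalate (bidentate) → 2 donors; 2×iodide (monodentate) → 2 donors. Coordination number = 4.
A d¹⁰ ion has no crystal-field stabilisation preference between square planar and tetrahedral, so four ligands adopt the sterically favoured tetrahedral geometry.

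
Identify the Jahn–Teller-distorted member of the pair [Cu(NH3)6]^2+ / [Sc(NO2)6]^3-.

[Cu(NH3)6]^2+

[Cu(NH3)6]^2+: Ammonia is neutral; balancing the +2 overall charge requires Cu(II). Group 11 minus oxidation state 2 gives a d⁹ configuration. The t₂g⁶e_g³ configuration has an unevenly filled e_g set; the Jahn–Teller theorem predicts a tetragonal distortion (typically axial elongation) to lift the degeneracy.
[Sc(NO2)6]^3-: Summing ligand charges against the −3 overall charge gives an oxidation state of +3 for scandium. Group 3 minus oxidation state 3 gives a d⁰ configuration. The d⁰ configuration leaves the e_g set evenly filled (or empty) — no strong Jahn–Teller driving force.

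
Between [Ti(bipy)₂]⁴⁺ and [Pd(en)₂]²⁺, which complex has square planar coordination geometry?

For [Ti(bipy)₂]⁴⁺: 2,2′-bipyridine is neutral; balancing the +4 overall charge requires Ti(IV). Titanium is a group-4 element; Ti(IV) is therefore d⁰. A d⁰ ion has no crystal-field stabilisation preference between square planar and tetrahedral, so four ligands adopt the sterically favoured tetrahedral geometry. → tetrahedral.
For [Pd(en)₂]²⁺: Ligand charges: ethylenediamine is neutral. With an overall charge of +2 the palladium centre must be in the +2 oxidation state. Group 10 minus oxidation state 2 gives a d⁸ configuration. A 4d d⁸ ion has a large crystal-field splitting; square planar leaves the high-energy d_{x²−y²} orbital empty and maximises CFSE. → square planar.

[Pd(en)₂]²⁺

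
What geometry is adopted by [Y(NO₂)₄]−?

Summing ligand charges against the −1 overall charge gives an oxidation state of +3 for yttrium.
Y sits in group 3, so the d-electron count is 3 − 3 = 0.
Coordination number: 4.
A d⁰ ion has no crystal-field stabilisation preference between square planar and tetrahedral, so four ligands adopt the sterically favoured tetrahedral geometry.

tetrahedral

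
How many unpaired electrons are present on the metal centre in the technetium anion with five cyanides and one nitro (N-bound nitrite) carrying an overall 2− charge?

Summing ligand charges against the −2 overall charge gives an oxidation state of +4 for technetium.
Technetium is a group-7 element; Tc(IV) is therefore d³.
In an octahedral field the d³ configuration is t₂g³e_g⁰ (only one arrangement possible), giving 3 unpaired electrons.

3 unpaired electrons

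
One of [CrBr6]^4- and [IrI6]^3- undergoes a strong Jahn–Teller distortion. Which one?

[CrBr6]^4-

[CrBr6]^4-: Each bromide is −1; balancing the −4 overall charge requires Cr(II). Chromium is a group-6 element; Cr(II) is therefore d⁴. Bromide is a weak-field ligand for a first-row metal, so the complex is high-spin. The t₂g³e_g¹ (high-spin) configuration has an unevenly filled e_g set; the Jahn–Teller theorem predicts a tetragonal distortion (typically axial elongation) to lift the degeneracy.
[IrI6]^3-: Ligand charges: each iodide is −1. With an overall charge of −3 the iridium centre must be in the +3 oxidation state. Ir sits in group 9, so the d-electron count is 9 − 3 = 6. A 5d ion has a large Δₒ and is invariably low-spin. The d⁶ configuration leaves the e_g set evenly filled (or empty) — no strong Jahn–Teller driving force.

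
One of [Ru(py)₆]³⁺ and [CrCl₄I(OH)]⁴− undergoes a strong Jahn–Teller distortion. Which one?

[CrCl₄I(OH)]⁴−

[Ru(py)₆]³⁺: Ligand charges: pyridine is neutral. With an overall charge of +3 the ruthenium centre must be in the +3 oxidation state. Ruthenium is a group-8 element; Ru(III) is therefore d⁵. A 4d ion has a large Δₒ and is invariably low-spin. The d⁵ configuration leaves the e_g set evenly filled (or empty) — no strong Jahn–Teller driving force.
[CrCl₄I(OH)]⁴−: Each chloride is −1; each iodide is −1; each hydroxide is −1; balancing the −4 overall charge requires Cr(II). Group 6 minus oxidation state 2 gives a d⁴ configuration. Chloride, hydroxide, and iodide are weak-field ligands for a first-row metal, so the complex is high-spin. The t₂g³e_g¹ (high-spin) configuration has an unevenly filled e_g set; the Jahn–Teller theorem predicts a tetragonal distortion (typically axial elongation) to lift the degeneracy.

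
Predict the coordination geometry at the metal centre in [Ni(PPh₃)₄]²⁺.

Ligand charges: triphenylphosphine is neutral. With an overall charge of +2 the nickel centre must be in the +2 oxidation state.
Ni sits in group 10, so the d-electron count is 10 − 2 = 8.
With 4 monodentate ligands the coordination number is 4.
Triphenylphosphine is a strong-field ligand (high in the spectrochemical series).
A 3d d⁸ ion with strong-field ligands gains enough CFSE to favour square planar over tetrahedral.

square planar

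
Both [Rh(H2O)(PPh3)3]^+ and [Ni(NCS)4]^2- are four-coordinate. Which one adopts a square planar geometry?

[Rh(H2O)(PPh3)3]^+

For [Rh(H2O)(PPh3)3]^+: Summing ligand charges against the +1 overall charge gives an oxidation state of +1 for rhodium. Rhodium is a group-9 element; Rh(I) is therefore d⁸. A 4d d⁸ ion has a large crystal-field splitting; square planar leaves the high-energy d_{x²−y²} orbital empty and maximises CFSE. → square planar.
For [Ni(NCS)4]^2-: Summing ligand charges against the −2 overall charge gives an oxidation state of +2 for nickel. Nickel is a group-10 element; Ni(II) is therefore d⁸. Isothiocyanate is a weak-field ligand. With weak-field ligands the CFSE gain from square planar is small, so a 3d d⁸ ion takes the sterically preferred tetrahedral geometry. → tetrahedral.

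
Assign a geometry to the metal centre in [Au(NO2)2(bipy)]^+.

Ligand charges: each nitro (N-bound nitrite) is −1; 2,2′-bipyridine is neutral. With an overall charge of +1 the gold centre must be in the +3 oxidation state.
Au sits in group 11, so the d-electron count is 11 − 3 = 8.
Counting donor atoms: 2×nitro (N-bound nitrite) (monodentate) → 2 donors; 1×2,2′-bipyridine (bidentate) → 2 donors. Coordination number = 4.
A 5d d⁸ ion has a large crystal-field splitting; square planar leaves the high-energy d_{x²−y²} orbital empty and maximises CFSE.

square planar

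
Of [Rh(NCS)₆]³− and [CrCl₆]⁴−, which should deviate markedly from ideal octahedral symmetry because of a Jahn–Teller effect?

[Rh(NCS)₆]³−: Summing ligand charges against the −3 overall charge gives an oxidation state of +3 for rhodium. Rhodium is a group-9 element; Rh(III) is therefore d⁶. A 4d ion has a large Δₒ and is invariably low-spin. The d⁶ configuration leaves the e_g set evenly filled (or empty) — no strong Jahn–Teller driving force.
[CrCl₆]⁴−: Each chloride is −1; balancing the −4 overall charge requires Cr(II). Cr sits in group 6, so the d-electron count is 6 − 2 = 4. Chloride is a weak-field ligand for a first-row metal, so the complex is high-spin. The t₂g³e_g¹ (high-spin) configuration has an unevenly filled e_g set; the Jahn–Teller theorem predicts a tetragonal distortion (typically axial elongation) to lift the degeneracy.

[CrCl₆]⁴−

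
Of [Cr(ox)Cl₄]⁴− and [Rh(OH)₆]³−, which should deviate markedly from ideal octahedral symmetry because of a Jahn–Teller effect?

[Cr(ox)Cl₄]⁴−

[Cr(ox)Cl₄]⁴−: Summing ligand charges against the −4 overall charge gives an oxidation state of +2 for chromium. Group 6 minus oxidation state 2 gives a d⁴ configuration. Chloride and oxalate are weak-field ligands for a first-row metal, so the complex is high-spin. The t₂g³e_g¹ (high-spin) configuration has an unevenly filled e_g set; the Jahn–Teller theorem predicts a tetragonal distortion (typically axial elongation) to lift the degeneracy.
[Rh(OH)₆]³−: Ligand charges: each hydroxide is −1. With an overall charge of −3 the rhodium centre must be in the +3 oxidation state. Rhodium is a group-9 element; Rh(III) is therefore d⁶. A 4d ion has a large Δₒ and is invariably low-spin. The d⁶ configuration leaves the e_g set evenly filled (or empty) — no strong Jahn–Teller driving force.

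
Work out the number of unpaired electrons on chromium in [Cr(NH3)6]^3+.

Summing ligand charges against the +3 overall charge gives an oxidation state of +3 for chromium.
Cr sits in group 6, so the d-electron count is 6 − 3 = 3.
In an octahedral field the d³ configuration is t₂g³e_g⁰ (only one arrangement possible), giving 3 unpaired electrons.

3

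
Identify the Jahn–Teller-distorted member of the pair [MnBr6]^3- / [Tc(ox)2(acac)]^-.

[MnBr6]^3-: Each bromide is −1; balancing the −3 overall charge requires Mn(III). Manganese is a group-7 element; Mn(III) is therefore d⁴. Bromide is a weak-field ligand for a first-row metal, so the complex is high-spin. The t₂g³e_g¹ (high-spin) configuration has an unevenly filled e_g set; the Jahn–Teller theorem predicts a tetragonal distortion (typically axial elongation) to lift the degeneracy.
[Tc(ox)2(acac)]^-: Summing ligand charges against the −1 overall charge gives an oxidation state of +4 for technetium. Technetium is a group-7 element; Tc(IV) is therefore d³. The d³ configuration leaves the e_g set evenly filled (or empty) — no strong Jahn–Teller driving force.

[MnBr6]^3-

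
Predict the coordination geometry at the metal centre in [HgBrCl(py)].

Each bromide is −1; each chloride is −1; pyridine is neutral; balancing the 0 overall charge requires Hg(II).
Group 12 minus oxidation state 2 gives a d¹⁰ configuration.
With 3 monodentate ligands the coordination number is 3.
Three ligands around a d¹⁰ centre minimise repulsion in a trigonal-planar arrangement.

trigonal planar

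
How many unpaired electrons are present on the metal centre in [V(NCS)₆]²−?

Summing ligand charges against the −2 overall charge gives an oxidation state of +4 for vanadium.
V sits in group 5, so the d-electron count is 5 − 4 = 1.
In an octahedral field the d¹ configuration is t₂g¹e_g⁰ (only one arrangement possible), giving 1 unpaired electron.

1 unpaired electron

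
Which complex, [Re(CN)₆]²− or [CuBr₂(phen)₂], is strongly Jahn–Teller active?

[CuBr₂(phen)₂]

[Re(CN)₆]²−: Summing ligand charges against the −2 overall charge gives an oxidation state of +4 for rhenium. Group 7 minus oxidation state 4 gives a d³ configuration. The d³ configuration leaves the e_g set evenly filled (or empty) — no strong Jahn–Teller driving force.
[CuBr₂(phen)₂]: Each bromide is −1; 1,10-phenanthroline is neutral; balancing the 0 overall charge requires Cu(II). Cu sits in group 11, so the d-electron count is 11 − 2 = 9. The t₂g⁶e_g³ configuration has an unevenly filled e_g set; the Jahn–Teller theorem predicts a tetragonal distortion (typically axial elongation) to lift the degeneracy.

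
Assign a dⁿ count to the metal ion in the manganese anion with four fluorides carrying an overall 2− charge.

Each fluoride is −1; balancing the −2 overall charge requires Mn(II).
Group 7 minus oxidation state 2 gives a d⁵ configuration.

d⁵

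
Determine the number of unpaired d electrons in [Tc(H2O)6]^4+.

Summing ligand charges against the +4 overall charge gives an oxidation state of +4 for technetium.
Tc sits in group 7, so the d-electron count is 7 − 4 = 3.
In an octahedral field the d³ configuration is t₂g³e_g⁰ (only one arrangement possible), giving 3 unpaired electrons.

3 unpaired electrons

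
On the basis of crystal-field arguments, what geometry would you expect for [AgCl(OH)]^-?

linear

Summing ligand charges against the −1 overall charge gives an oxidation state of +1 for silver.
Group 11 minus oxidation state 1 gives a d¹⁰ configuration.
Coordination number: 2.
A d¹⁰ ion with only two ligands adopts a linear arrangement (sp hybridisation; no CFSE preference).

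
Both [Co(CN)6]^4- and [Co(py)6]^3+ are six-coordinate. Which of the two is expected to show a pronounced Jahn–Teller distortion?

[Co(CN)6]^4-: Each cyanide is −1; balancing the −4 overall charge requires Co(II). Group 9 minus oxidation state 2 gives a d⁷ configuration. Cyanide is a strong-field ligand (high in the spectrochemical series) for a first-row metal, so the complex is low-spin. The t₂g⁶e_g¹ (low-spin) configuration has an unevenly filled e_g set; the Jahn–Teller theorem predicts a tetragonal distortion (typically axial elongation) to lift the degeneracy.
[Co(py)6]^3+: Summing ligand charges against the +3 overall charge gives an oxidation state of +3 for cobalt. Cobalt is a group-9 element; Co(III) is therefore d⁶. Co(III) has an exceptionally large octahedral splitting and is low-spin with essentially every ligand except fluoride. The d⁶ configuration leaves the e_g set evenly filled (or empty) — no strong Jahn–Teller driving force.

[Co(CN)6]^4-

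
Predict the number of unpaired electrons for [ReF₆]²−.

3 unpaired electrons

Ligand charges: each fluoride is −1. With an overall charge of −2 the rhenium centre must be in the +4 oxidation state.
Re sits in group 7, so the d-electron count is 7 − 4 = 3.
In an octahedral field the d³ configuration is t₂g³e_g⁰ (only one arrangement possible), giving 3 unpaired electrons.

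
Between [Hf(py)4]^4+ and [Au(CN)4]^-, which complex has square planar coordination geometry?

For [Hf(py)4]^4+: Pyridine is neutral; balancing the +4 overall charge requires Hf(IV). Hf sits in group 4, so the d-electron count is 4 − 4 = 0. A d⁰ ion has no crystal-field stabilisation preference between square planar and tetrahedral, so four ligands adopt the sterically favoured tetrahedral geometry. → tetrahedral.
For [Au(CN)4]^-: Each cyanide is −1; balancing the −1 overall charge requires Au(III). Group 11 minus oxidation state 3 gives a d⁸ configuration. A 5d d⁸ ion has a large crystal-field splitting; square planar leaves the high-energy d_{x²−y²} orbital empty and maximises CFSE. → square planar.

[Au(CN)4]^-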